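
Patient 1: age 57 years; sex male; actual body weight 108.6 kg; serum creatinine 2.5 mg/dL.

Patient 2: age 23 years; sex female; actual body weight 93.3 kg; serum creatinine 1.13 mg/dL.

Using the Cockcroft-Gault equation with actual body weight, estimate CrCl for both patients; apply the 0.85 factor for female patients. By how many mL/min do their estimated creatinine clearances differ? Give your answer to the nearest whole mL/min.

Patient 1: CrCl = (140 − 57) × 108.6 / (72 × 2.5) = 9013.8 / 180.00 ≈ 50.1 mL/min
Patient 2: CrCl = (140 − 23) × 93.3 / (72 × 1.13) × 0.85 = 10916.1 / 81.36 × 0.85 ≈ 114.0 mL/min
|50.1 − 114.0| = 63.9 mL/min

64 mL/min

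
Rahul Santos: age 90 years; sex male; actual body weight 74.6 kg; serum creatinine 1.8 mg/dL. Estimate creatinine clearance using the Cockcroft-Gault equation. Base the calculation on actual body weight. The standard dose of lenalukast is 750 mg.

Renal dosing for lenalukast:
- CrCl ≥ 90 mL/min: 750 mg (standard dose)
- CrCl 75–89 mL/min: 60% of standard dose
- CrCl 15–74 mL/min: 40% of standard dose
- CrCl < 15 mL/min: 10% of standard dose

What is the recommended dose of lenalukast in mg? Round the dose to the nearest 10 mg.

300 mg

CrCl = (140 − 90) × 74.6 / (72 × 1.8) = 3730.0 / 129.60 ≈ 28.8 mL/min
CrCl ≈ 29 mL/min → bracket 15–74 mL/min.
40% of 750 mg = 300 mg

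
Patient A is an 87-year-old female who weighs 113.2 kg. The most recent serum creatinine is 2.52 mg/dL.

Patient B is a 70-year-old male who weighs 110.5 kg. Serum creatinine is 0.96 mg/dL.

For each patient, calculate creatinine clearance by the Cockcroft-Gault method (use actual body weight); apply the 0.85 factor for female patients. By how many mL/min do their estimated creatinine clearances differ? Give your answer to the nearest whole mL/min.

Patient A: CrCl = (140 − 87) × 113.2 / (72 × 2.52) × 0.85 = 5999.6 / 181.44 × 0.85 ≈ 28.1 mL/min
Patient B: CrCl = (140 − 70) × 110.5 / (72 × 0.96) = 7735.0 / 69.12 ≈ 111.9 mL/min
|28.1 − 111.9| = 83.8 mL/min

84 mL/min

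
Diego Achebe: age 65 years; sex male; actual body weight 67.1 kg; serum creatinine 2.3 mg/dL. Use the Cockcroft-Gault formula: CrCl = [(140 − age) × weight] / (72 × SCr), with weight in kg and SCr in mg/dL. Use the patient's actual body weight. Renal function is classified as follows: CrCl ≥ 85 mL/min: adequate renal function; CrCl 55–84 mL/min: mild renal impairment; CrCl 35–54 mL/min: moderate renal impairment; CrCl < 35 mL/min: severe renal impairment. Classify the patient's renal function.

CrCl = (140 − 65) × 67.1 / (72 × 2.3) = 5032.5 / 165.60 ≈ 30.4 mL/min
30 mL/min falls in the 'severe renal impairment' range.

severe renal impairment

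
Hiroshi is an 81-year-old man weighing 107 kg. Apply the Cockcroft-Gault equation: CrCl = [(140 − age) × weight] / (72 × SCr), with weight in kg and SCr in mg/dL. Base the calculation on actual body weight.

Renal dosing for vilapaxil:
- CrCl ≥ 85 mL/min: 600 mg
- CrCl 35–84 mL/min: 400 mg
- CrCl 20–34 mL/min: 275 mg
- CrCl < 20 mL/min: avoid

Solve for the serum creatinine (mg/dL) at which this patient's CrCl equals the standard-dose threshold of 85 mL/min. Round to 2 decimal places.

Standard dose requires CrCl ≥ 85 mL/min.
Set (140 − 81) × 107 / (72 × SCr) = 85
SCr = (140 − 81) × 107 / (72 × 85) = 1.032 mg/dL

1.03 mg/dL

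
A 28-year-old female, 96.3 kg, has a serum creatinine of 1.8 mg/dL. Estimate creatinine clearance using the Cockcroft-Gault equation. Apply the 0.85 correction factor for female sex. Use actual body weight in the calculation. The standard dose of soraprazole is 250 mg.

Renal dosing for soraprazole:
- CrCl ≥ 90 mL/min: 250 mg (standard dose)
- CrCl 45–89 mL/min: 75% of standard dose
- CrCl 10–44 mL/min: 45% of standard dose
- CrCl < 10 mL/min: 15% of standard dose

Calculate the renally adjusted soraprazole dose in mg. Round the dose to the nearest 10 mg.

CrCl = (140 − 28) × 96.3 / (72 × 1.8) × 0.85 = 10785.6 / 129.60 × 0.85 ≈ 70.7 mL/min
CrCl ≈ 71 mL/min → bracket 45–89 mL/min.
75% of 250 mg = 187.5 mg → 190 mg

190 mg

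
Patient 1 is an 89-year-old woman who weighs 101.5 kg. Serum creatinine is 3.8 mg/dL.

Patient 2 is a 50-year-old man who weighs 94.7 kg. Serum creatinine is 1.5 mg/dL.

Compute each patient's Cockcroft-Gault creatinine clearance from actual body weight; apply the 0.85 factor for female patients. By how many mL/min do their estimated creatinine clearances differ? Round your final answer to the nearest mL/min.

Patient 1: CrCl = (140 − 89) × 101.5 / (72 × 3.8) × 0.85 = 5176.5 / 273.60 × 0.85 ≈ 16.1 mL/min
Patient 2: CrCl = (140 − 50) × 94.7 / (72 × 1.5) = 8523.0 / 108.00 ≈ 78.9 mL/min
|16.1 − 78.9| = 62.8 mL/min

63 mL/min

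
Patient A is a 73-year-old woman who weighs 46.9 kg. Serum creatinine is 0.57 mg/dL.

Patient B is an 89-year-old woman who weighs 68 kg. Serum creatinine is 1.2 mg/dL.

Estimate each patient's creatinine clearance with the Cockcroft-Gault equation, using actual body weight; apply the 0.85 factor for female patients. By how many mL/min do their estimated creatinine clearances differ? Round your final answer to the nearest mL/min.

Patient A: CrCl = (140 − 73) × 46.9 / (72 × 0.57) × 0.85 = 3142.3 / 41.04 × 0.85 ≈ 65.1 mL/min
Patient B: CrCl = (140 − 89) × 68 / (72 × 1.2) × 0.85 = 3468.0 / 86.40 × 0.85 ≈ 34.1 mL/min
|65.1 − 34.1| = 31.0 mL/min

31 mL/min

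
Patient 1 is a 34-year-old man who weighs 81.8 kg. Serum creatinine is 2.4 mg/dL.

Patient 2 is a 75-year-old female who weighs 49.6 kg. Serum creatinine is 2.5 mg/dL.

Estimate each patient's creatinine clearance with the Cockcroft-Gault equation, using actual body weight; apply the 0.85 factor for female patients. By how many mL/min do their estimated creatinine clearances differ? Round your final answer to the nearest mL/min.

35 mL/min

Patient 1: CrCl = (140 − 34) × 81.8 / (72 × 2.4) = 8670.8 / 172.80 ≈ 50.2 mL/min
Patient 2: CrCl = (140 − 75) × 49.6 / (72 × 2.5) × 0.85 = 3224.0 / 180.00 × 0.85 ≈ 15.2 mL/min
|50.2 − 15.2| = 35.0 mL/min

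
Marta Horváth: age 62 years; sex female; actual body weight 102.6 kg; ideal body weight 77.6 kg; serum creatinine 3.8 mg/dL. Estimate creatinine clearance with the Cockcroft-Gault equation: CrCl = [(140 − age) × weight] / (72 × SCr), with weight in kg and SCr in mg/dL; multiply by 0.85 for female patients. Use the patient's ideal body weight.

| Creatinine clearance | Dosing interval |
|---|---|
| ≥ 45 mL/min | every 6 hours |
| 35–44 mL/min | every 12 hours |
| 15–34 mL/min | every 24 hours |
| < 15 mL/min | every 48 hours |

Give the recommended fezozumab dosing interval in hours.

every 24 hours

CrCl = (140 − 62) × 77.6 / (72 × 3.8) × 0.85 = 6052.8 / 273.60 × 0.85 ≈ 18.8 mL/min
CrCl ≈ 19 mL/min → bracket 15–34 mL/min → every 24 hours.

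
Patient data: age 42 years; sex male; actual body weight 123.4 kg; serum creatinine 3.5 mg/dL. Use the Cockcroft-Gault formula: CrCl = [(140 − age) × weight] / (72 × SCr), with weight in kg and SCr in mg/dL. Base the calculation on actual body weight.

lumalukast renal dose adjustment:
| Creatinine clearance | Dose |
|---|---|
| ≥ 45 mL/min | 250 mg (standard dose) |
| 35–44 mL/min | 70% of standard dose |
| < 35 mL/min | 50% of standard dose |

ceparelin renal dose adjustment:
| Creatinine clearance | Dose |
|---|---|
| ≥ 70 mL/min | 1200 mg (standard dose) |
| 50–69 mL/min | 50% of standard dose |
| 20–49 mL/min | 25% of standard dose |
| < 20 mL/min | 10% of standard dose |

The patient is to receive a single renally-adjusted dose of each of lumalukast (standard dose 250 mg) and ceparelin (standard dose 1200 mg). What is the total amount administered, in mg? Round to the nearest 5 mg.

550 mg

CrCl = (140 − 42) × 123.4 / (72 × 3.5) = 12093.2 / 252.00 ≈ 48.0 mL/min
CrCl ≈ 48 mL/min.
lumalukast: ≥ 45 mL/min → 100% of 250 mg = 250 mg.
ceparelin: 20–49 mL/min → 25% of 1200 mg = 300 mg.
Total = 250 + 300 = 550 mg.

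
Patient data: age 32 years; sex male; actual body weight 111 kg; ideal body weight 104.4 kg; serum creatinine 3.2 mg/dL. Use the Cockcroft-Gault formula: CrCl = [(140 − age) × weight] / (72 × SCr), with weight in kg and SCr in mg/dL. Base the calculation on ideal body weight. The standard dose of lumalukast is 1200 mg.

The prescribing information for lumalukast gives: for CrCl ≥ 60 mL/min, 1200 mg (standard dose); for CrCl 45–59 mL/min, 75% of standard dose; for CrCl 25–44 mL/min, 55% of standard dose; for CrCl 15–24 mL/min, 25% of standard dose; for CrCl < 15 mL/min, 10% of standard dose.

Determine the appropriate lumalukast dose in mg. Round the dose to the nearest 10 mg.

900 mg

CrCl = (140 − 32) × 104.4 / (72 × 3.2) = 11275.2 / 230.40 ≈ 48.9 mL/min
CrCl ≈ 49 mL/min → bracket 45–59 mL/min.
75% of 1200 mg = 900 mg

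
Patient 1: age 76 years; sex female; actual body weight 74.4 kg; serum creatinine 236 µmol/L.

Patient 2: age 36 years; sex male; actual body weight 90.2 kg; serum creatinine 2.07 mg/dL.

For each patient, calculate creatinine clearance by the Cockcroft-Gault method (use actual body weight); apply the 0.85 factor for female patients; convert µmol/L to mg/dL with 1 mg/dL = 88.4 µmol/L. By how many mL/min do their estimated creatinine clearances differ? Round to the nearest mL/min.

42 mL/min

Patient 1: SCr = 236 / 88.4 = 2.67 mg/dL
Patient 1: CrCl = (140 − 76) × 74.4 / (72 × 2.67) × 0.85 = 4761.6 / 192.24 × 0.85 ≈ 21.1 mL/min
Patient 2: CrCl = (140 − 36) × 90.2 / (72 × 2.07) = 9380.8 / 149.04 ≈ 62.9 mL/min
|21.1 − 62.9| = 41.8 mL/min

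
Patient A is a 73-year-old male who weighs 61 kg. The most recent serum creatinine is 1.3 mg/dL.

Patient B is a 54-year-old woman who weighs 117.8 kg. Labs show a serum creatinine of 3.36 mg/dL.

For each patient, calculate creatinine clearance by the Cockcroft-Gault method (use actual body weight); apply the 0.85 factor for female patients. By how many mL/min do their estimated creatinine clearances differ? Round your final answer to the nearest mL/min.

Patient A: CrCl = (140 − 73) × 61 / (72 × 1.3) = 4087.0 / 93.60 ≈ 43.7 mL/min
Patient B: CrCl = (140 − 54) × 117.8 / (72 × 3.36) × 0.85 = 10130.8 / 241.92 × 0.85 ≈ 35.6 mL/min
|43.7 − 35.6| = 8.1 mL/min

8 mL/min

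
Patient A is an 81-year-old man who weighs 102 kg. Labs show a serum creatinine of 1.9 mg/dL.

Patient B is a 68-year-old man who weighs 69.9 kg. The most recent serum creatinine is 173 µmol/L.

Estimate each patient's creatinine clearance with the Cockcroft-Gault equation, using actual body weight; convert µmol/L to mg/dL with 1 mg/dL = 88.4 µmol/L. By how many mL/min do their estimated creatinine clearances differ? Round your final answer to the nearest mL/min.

8 mL/min

Patient A: CrCl = (140 − 81) × 102 / (72 × 1.9) = 6018.0 / 136.80 ≈ 44.0 mL/min
Patient B: SCr = 173 / 88.4 = 1.957 mg/dL
Patient B: CrCl = (140 − 68) × 69.9 / (72 × 1.957) = 5032.8 / 140.90 ≈ 35.7 mL/min
|44.0 − 35.7| = 8.3 mL/min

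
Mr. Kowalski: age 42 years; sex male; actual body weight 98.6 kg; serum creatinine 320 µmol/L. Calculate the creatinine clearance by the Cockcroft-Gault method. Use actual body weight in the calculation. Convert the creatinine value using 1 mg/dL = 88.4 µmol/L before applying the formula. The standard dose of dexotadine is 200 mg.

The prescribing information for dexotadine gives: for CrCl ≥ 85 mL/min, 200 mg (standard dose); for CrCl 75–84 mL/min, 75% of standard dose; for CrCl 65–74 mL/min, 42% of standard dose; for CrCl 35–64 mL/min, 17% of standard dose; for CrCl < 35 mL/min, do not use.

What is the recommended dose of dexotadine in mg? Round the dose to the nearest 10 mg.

30 mg

SCr = 320 / 88.4 = 3.62 mg/dL
CrCl = (140 − 42) × 98.6 / (72 × 3.62) = 9662.8 / 260.64 ≈ 37.1 mL/min
CrCl ≈ 37 mL/min → bracket 35–64 mL/min.
17% of 200 mg = 34 mg → 30 mg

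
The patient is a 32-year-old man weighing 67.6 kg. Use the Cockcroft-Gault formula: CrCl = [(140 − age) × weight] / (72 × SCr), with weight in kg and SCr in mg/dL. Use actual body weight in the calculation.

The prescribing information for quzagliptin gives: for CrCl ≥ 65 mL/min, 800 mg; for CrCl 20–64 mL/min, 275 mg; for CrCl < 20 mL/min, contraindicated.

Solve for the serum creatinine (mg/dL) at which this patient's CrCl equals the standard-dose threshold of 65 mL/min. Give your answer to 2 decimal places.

1.56 mg/dL

Standard dose requires CrCl ≥ 65 mL/min.
Set (140 − 32) × 67.6 / (72 × SCr) = 65
SCr = (140 − 32) × 67.6 / (72 × 65) = 1.560 mg/dL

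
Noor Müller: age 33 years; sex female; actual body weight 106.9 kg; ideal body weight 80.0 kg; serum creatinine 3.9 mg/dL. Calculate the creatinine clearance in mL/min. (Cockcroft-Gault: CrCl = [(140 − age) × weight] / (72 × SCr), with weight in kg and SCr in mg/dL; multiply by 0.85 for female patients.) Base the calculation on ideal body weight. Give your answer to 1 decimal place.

CrCl = (140 − 33) × 80 / (72 × 3.9) × 0.85 = 8560.0 / 280.80 × 0.85 ≈ 25.9 mL/min

25.9 mL/min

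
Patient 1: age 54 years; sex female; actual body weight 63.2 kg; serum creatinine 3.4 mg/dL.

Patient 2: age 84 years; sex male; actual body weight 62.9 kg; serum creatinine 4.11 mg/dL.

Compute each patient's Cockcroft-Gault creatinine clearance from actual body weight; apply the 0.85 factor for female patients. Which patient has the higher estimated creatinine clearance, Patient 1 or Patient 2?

Patient 1: CrCl = (140 − 54) × 63.2 / (72 × 3.4) × 0.85 = 5435.2 / 244.80 × 0.85 ≈ 18.9 mL/min
Patient 2: CrCl = (140 − 84) × 62.9 / (72 × 4.11) = 3522.4 / 295.92 ≈ 11.9 mL/min
18.9 vs 11.9 mL/min → Patient 1 is higher.

Patient 1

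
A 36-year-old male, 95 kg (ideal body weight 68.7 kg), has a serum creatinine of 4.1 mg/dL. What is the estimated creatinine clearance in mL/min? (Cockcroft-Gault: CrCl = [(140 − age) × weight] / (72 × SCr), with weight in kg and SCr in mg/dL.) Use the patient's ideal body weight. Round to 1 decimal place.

CrCl = (140 − 36) × 68.7 / (72 × 4.1) = 7144.8 / 295.20 ≈ 24.2 mL/min

24.2 mL/min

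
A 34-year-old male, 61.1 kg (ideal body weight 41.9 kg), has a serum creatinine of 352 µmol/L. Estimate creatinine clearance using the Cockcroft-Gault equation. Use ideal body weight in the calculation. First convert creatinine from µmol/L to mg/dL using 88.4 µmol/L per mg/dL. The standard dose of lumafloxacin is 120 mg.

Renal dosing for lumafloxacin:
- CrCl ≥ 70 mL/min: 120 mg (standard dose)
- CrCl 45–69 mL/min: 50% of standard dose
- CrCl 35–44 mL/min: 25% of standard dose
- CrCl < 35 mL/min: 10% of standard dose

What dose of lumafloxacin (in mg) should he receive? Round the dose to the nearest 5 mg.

SCr = 352 / 88.4 = 3.982 mg/dL
CrCl = (140 − 34) × 41.9 / (72 × 3.982) = 4441.4 / 286.70 ≈ 15.5 mL/min
CrCl ≈ 15 mL/min → bracket < 35 mL/min.
10% of 120 mg = 12 mg → 10 mg

10 mg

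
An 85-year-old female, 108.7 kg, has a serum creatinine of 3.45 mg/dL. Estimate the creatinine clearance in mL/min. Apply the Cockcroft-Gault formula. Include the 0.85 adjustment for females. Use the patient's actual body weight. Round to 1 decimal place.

CrCl = (140 − 85) × 108.7 / (72 × 3.45) × 0.85 = 5978.5 / 248.40 × 0.85 ≈ 20.5 mL/min

20.5 mL/min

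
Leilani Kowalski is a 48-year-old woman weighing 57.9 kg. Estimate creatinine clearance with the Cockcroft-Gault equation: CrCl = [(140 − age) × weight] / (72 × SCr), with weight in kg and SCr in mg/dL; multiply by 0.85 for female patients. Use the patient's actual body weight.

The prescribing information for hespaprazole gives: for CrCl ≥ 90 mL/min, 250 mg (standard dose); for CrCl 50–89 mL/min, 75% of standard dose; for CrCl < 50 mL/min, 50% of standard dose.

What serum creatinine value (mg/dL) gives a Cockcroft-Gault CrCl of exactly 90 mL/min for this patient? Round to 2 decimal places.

0.70 mg/dL

Standard dose requires CrCl ≥ 90 mL/min.
Set (140 − 48) × 57.9 × 0.85 / (72 × SCr) = 90
SCr = (140 − 48) × 57.9 × 0.85 / (72 × 90) = 0.699 mg/dL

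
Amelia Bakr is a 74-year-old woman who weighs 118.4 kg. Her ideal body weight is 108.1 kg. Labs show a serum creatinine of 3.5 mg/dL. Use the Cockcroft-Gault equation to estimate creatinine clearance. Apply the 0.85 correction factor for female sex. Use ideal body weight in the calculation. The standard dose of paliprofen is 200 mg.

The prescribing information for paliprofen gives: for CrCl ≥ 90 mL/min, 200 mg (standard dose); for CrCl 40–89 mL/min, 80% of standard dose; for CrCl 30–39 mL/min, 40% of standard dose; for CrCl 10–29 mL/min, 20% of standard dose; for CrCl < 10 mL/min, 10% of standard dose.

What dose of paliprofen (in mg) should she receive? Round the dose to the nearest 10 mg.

40 mg

CrCl = (140 − 74) × 108.1 / (72 × 3.5) × 0.85 = 7134.6 / 252.00 × 0.85 ≈ 24.1 mL/min
CrCl ≈ 24 mL/min → bracket 10–29 mL/min.
20% of 200 mg = 40 mg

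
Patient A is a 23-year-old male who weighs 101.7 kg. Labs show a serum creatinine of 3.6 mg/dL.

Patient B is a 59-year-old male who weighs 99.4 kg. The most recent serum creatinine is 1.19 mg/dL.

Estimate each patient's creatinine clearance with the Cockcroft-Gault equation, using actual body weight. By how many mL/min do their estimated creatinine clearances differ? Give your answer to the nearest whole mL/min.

48 mL/min

Patient A: CrCl = (140 − 23) × 101.7 / (72 × 3.6) = 11898.9 / 259.20 ≈ 45.9 mL/min
Patient B: CrCl = (140 − 59) × 99.4 / (72 × 1.19) = 8051.4 / 85.68 ≈ 94.0 mL/min
|45.9 − 94.0| = 48.1 mL/min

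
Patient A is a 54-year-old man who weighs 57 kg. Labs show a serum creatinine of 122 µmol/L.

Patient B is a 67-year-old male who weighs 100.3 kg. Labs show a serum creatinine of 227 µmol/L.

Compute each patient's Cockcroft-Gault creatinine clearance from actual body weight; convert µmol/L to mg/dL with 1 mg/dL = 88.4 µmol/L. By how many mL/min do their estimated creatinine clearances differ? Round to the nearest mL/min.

Patient A: SCr = 122 / 88.4 = 1.38 mg/dL
Patient A: CrCl = (140 − 54) × 57 / (72 × 1.38) = 4902.0 / 99.36 ≈ 49.3 mL/min
Patient B: SCr = 227 / 88.4 = 2.568 mg/dL
Patient B: CrCl = (140 − 67) × 100.3 / (72 × 2.568) = 7321.9 / 184.90 ≈ 39.6 mL/min
|49.3 − 39.6| = 9.7 mL/min

10 mL/min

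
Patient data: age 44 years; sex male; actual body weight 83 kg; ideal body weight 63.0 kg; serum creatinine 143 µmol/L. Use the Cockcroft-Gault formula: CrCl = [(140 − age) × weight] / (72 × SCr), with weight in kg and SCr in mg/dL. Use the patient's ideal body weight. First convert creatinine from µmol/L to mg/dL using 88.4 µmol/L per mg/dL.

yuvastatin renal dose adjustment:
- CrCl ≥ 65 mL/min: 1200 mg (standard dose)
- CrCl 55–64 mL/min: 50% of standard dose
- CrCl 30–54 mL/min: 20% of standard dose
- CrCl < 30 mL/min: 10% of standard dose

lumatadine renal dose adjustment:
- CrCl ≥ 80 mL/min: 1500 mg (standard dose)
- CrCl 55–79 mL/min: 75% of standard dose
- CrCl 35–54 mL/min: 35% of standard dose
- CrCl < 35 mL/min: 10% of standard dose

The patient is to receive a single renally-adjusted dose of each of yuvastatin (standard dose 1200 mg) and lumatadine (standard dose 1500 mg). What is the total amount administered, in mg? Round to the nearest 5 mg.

765 mg

SCr = 143 / 88.4 = 1.618 mg/dL
CrCl = (140 − 44) × 63 / (72 × 1.618) = 6048.0 / 116.50 ≈ 51.9 mL/min
CrCl ≈ 52 mL/min.
yuvastatin: 30–54 mL/min → 20% of 1200 mg = 240 mg.
lumatadine: 35–54 mL/min → 35% of 1500 mg = 525 mg.
Total = 240 + 525 = 765 mg.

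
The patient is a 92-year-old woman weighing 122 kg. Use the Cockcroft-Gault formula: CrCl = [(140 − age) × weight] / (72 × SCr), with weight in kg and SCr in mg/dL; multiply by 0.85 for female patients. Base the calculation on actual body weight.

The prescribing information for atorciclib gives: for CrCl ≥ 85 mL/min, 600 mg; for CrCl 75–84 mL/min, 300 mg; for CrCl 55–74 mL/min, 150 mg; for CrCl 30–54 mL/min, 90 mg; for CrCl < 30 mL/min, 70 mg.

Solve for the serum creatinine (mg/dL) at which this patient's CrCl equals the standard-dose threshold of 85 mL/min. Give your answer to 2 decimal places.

Standard dose requires CrCl ≥ 85 mL/min.
Set (140 − 92) × 122 × 0.85 / (72 × SCr) = 85
SCr = (140 − 92) × 122 × 0.85 / (72 × 85) = 0.813 mg/dL

0.81 mg/dL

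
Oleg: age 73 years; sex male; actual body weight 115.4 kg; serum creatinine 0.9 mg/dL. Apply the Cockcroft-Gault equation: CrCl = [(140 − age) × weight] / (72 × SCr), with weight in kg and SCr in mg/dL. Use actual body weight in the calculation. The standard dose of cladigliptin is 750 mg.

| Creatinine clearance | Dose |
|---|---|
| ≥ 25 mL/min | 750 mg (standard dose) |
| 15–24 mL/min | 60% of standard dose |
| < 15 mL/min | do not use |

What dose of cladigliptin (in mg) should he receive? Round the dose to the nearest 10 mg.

CrCl = (140 − 73) × 115.4 / (72 × 0.9) = 7731.8 / 64.80 ≈ 119.3 mL/min
CrCl ≈ 119 mL/min → bracket ≥ 25 mL/min.
100% of 750 mg = 750 mg

750 mg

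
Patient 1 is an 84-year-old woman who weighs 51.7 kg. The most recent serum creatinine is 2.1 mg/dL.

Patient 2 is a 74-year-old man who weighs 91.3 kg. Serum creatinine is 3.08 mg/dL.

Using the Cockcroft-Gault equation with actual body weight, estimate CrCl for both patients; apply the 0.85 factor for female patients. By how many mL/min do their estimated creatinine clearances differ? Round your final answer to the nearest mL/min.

11 mL/min

Patient 1: CrCl = (140 − 84) × 51.7 / (72 × 2.1) × 0.85 = 2895.2 / 151.20 × 0.85 ≈ 16.3 mL/min
Patient 2: CrCl = (140 − 74) × 91.3 / (72 × 3.08) = 6025.8 / 221.76 ≈ 27.2 mL/min
|16.3 − 27.2| = 10.9 mL/min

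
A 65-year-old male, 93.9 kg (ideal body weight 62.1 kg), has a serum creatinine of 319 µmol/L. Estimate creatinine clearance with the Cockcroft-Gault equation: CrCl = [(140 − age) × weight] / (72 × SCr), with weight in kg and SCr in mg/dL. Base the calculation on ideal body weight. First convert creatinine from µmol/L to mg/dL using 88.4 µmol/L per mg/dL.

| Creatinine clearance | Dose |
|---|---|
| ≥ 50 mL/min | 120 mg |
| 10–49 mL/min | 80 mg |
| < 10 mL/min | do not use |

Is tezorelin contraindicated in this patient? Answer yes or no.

no

SCr = 319 / 88.4 = 3.609 mg/dL
CrCl = (140 − 65) × 62.1 / (72 × 3.609) = 4657.5 / 259.85 ≈ 17.9 mL/min
CrCl ≈ 18 mL/min, which is ≥ 10 mL/min.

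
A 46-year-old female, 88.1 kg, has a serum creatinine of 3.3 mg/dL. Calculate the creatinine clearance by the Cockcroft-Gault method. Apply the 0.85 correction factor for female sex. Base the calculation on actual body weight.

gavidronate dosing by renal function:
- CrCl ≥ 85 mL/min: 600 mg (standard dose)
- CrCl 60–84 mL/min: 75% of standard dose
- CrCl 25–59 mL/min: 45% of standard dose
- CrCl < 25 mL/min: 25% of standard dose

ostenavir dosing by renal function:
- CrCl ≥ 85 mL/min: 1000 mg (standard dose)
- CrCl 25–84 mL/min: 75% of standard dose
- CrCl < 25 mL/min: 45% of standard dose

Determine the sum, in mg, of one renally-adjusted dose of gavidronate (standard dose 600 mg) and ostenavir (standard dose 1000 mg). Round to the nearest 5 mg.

1020 mg

CrCl = (140 − 46) × 88.1 / (72 × 3.3) × 0.85 = 8281.4 / 237.60 × 0.85 ≈ 29.6 mL/min
CrCl ≈ 30 mL/min.
gavidronate: 25–59 mL/min → 45% of 600 mg = 270 mg.
ostenavir: 25–84 mL/min → 75% of 1000 mg = 750 mg.
Total = 270 + 750 = 1020 mg.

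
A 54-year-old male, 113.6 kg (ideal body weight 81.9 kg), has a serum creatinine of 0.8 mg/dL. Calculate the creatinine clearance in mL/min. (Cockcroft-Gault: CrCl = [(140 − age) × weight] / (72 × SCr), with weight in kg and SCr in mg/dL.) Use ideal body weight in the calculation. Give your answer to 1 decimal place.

CrCl = (140 − 54) × 81.9 / (72 × 0.8) = 7043.4 / 57.60 ≈ 122.3 mL/min

122.3 mL/min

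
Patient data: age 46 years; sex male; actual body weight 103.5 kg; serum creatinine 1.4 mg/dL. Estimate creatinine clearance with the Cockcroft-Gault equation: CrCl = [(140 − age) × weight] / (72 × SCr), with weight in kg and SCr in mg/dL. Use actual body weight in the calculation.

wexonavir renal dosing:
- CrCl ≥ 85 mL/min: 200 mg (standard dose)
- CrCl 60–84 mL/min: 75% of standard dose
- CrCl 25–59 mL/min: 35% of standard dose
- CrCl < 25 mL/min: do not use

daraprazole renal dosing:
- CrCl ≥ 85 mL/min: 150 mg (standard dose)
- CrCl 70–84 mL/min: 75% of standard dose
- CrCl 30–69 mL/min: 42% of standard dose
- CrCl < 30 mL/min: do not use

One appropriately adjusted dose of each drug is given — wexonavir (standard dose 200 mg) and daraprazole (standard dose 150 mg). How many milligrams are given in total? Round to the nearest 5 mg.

CrCl = (140 − 46) × 103.5 / (72 × 1.4) = 9729.0 / 100.80 ≈ 96.5 mL/min
CrCl ≈ 97 mL/min.
wexonavir: ≥ 85 mL/min → 100% of 200 mg = 200 mg.
daraprazole: ≥ 85 mL/min → 100% of 150 mg = 150 mg.
Total = 200 + 150 = 350 mg.

350 mg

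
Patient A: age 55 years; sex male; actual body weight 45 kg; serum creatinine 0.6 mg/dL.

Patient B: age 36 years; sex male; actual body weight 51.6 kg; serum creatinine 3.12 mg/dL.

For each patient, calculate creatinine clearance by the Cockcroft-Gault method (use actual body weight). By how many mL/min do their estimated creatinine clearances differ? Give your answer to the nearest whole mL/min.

65 mL/min

Patient A: CrCl = (140 − 55) × 45 / (72 × 0.6) = 3825.0 / 43.20 ≈ 88.5 mL/min
Patient B: CrCl = (140 − 36) × 51.6 / (72 × 3.12) = 5366.4 / 224.64 ≈ 23.9 mL/min
|88.5 − 23.9| = 64.6 mL/min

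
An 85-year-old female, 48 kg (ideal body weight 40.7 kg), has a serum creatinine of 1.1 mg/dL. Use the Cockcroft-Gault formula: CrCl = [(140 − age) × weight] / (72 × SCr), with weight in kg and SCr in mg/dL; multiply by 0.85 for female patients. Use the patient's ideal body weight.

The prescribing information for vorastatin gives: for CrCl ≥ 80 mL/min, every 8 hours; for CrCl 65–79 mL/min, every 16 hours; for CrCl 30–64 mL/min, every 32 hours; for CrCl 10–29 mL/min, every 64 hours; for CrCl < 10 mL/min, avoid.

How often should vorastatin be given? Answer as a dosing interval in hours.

CrCl = (140 − 85) × 40.7 / (72 × 1.1) × 0.85 = 2238.5 / 79.20 × 0.85 ≈ 24.0 mL/min
CrCl ≈ 24 mL/min → bracket 10–29 mL/min → every 64 hours.

every 64 hours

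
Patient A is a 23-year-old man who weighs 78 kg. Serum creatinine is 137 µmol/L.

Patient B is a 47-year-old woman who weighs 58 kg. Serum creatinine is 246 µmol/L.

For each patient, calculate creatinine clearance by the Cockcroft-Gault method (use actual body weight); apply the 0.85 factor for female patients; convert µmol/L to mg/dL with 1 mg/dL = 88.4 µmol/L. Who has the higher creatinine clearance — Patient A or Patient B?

Patient A: SCr = 137 / 88.4 = 1.55 mg/dL
Patient A: CrCl = (140 − 23) × 78 / (72 × 1.55) = 9126.0 / 111.60 ≈ 81.8 mL/min
Patient B: SCr = 246 / 88.4 = 2.783 mg/dL
Patient B: CrCl = (140 − 47) × 58 / (72 × 2.783) × 0.85 = 5394.0 / 200.38 × 0.85 ≈ 22.9 mL/min
81.8 vs 22.9 mL/min → Patient A is higher.

Patient A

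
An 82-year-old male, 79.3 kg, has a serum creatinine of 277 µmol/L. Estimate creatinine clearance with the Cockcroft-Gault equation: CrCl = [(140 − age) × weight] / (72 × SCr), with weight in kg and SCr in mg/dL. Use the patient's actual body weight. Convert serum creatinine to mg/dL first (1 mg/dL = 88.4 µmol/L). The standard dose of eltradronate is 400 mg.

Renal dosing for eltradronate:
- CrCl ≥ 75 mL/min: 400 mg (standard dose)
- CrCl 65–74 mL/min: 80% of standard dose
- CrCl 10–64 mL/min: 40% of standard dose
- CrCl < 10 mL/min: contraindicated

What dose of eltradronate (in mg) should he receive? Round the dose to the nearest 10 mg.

160 mg

SCr = 277 / 88.4 = 3.133 mg/dL
CrCl = (140 − 82) × 79.3 / (72 × 3.133) = 4599.4 / 225.58 ≈ 20.4 mL/min
CrCl ≈ 20 mL/min → bracket 10–64 mL/min.
40% of 400 mg = 160 mg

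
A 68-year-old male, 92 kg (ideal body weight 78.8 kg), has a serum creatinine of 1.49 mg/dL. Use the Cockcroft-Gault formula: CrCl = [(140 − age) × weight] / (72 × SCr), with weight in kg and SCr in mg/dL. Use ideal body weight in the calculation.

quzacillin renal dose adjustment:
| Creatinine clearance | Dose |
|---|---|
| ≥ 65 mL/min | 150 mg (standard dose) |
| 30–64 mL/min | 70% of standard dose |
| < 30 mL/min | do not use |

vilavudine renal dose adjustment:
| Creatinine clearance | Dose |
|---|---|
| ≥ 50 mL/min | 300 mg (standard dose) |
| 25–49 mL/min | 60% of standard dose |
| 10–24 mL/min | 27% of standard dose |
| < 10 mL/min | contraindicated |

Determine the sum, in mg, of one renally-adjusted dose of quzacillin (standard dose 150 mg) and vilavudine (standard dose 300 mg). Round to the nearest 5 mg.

405 mg

CrCl = (140 − 68) × 78.8 / (72 × 1.49) = 5673.6 / 107.28 ≈ 52.9 mL/min
CrCl ≈ 53 mL/min.
quzacillin: 30–64 mL/min → 70% of 150 mg = 105 mg.
vilavudine: ≥ 50 mL/min → 100% of 300 mg = 300 mg.
Total = 105 + 300 = 405 mg.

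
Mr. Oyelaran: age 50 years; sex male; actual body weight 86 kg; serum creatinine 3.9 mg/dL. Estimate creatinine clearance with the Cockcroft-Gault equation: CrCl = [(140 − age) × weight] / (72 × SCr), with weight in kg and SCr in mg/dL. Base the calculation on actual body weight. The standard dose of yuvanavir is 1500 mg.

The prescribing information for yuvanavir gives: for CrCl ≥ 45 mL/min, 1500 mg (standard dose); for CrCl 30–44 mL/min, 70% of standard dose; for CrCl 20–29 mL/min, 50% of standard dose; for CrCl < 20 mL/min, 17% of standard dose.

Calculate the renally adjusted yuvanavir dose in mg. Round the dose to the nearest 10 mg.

750 mg

CrCl = (140 − 50) × 86 / (72 × 3.9) = 7740.0 / 280.80 ≈ 27.6 mL/min
CrCl ≈ 28 mL/min → bracket 20–29 mL/min.
50% of 1500 mg = 750 mg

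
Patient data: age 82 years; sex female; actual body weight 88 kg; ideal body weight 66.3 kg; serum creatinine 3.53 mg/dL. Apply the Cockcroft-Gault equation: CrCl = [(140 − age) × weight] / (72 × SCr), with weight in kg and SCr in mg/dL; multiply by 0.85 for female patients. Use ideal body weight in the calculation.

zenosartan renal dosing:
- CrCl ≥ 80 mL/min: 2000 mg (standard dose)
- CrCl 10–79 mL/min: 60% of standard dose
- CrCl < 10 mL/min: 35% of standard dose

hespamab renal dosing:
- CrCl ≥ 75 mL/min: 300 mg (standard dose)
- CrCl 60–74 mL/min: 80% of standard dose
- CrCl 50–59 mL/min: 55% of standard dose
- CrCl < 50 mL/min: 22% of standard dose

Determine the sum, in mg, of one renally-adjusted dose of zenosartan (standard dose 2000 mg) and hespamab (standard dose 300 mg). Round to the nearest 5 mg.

CrCl = (140 − 82) × 66.3 / (72 × 3.53) × 0.85 = 3845.4 / 254.16 × 0.85 ≈ 12.9 mL/min
CrCl ≈ 13 mL/min.
zenosartan: 10–79 mL/min → 60% of 2000 mg = 1200 mg.
hespamab: < 50 mL/min → 22% of 300 mg = 66 mg.
Total = 1200 + 66 = 1266 mg.

1265 mg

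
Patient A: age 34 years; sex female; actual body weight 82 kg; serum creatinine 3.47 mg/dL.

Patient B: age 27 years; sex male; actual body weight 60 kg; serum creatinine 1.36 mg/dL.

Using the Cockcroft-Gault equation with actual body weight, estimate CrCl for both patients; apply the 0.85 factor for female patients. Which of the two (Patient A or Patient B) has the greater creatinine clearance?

Patient B

Patient A: CrCl = (140 − 34) × 82 / (72 × 3.47) × 0.85 = 8692.0 / 249.84 × 0.85 ≈ 29.6 mL/min
Patient B: CrCl = (140 − 27) × 60 / (72 × 1.36) = 6780.0 / 97.92 ≈ 69.2 mL/min
29.6 vs 69.2 mL/min → Patient B is higher.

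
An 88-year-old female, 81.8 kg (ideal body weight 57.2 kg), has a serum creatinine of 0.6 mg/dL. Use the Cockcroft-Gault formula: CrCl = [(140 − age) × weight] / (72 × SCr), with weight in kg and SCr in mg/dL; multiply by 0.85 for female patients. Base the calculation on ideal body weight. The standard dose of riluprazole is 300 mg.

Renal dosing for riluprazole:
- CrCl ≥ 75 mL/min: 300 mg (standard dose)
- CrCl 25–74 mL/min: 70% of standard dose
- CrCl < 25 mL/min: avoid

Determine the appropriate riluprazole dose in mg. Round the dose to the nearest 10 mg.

CrCl = (140 − 88) × 57.2 / (72 × 0.6) × 0.85 = 2974.4 / 43.20 × 0.85 ≈ 58.5 mL/min
CrCl ≈ 59 mL/min → bracket 25–74 mL/min.
70% of 300 mg = 210 mg

210 mg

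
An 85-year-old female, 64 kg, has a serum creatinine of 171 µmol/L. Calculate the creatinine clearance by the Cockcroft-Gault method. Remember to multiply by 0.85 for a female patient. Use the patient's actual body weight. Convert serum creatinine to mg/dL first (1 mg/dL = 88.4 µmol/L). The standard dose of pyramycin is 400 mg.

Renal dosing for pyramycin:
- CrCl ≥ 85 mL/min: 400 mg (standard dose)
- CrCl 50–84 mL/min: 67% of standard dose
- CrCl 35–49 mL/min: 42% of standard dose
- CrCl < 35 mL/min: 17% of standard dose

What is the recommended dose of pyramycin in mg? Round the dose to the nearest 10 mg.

SCr = 171 / 88.4 = 1.934 mg/dL
CrCl = (140 − 85) × 64 / (72 × 1.934) × 0.85 = 3520.0 / 139.25 × 0.85 ≈ 21.5 mL/min
CrCl ≈ 21 mL/min → bracket < 35 mL/min.
17% of 400 mg = 68 mg → 70 mg

70 mg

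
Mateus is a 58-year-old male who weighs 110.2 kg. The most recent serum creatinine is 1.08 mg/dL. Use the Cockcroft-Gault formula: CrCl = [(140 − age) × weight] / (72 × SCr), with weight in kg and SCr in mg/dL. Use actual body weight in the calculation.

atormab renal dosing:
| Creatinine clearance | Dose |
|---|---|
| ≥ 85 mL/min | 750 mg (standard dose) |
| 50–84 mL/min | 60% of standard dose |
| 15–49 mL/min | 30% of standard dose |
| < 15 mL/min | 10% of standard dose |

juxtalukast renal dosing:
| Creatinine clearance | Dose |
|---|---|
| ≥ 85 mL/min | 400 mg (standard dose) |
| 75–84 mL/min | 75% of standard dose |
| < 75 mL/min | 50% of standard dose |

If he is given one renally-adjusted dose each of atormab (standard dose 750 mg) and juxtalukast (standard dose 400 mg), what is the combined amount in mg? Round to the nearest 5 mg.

CrCl = (140 − 58) × 110.2 / (72 × 1.08) = 9036.4 / 77.76 ≈ 116.2 mL/min
CrCl ≈ 116 mL/min.
atormab: ≥ 85 mL/min → 100% of 750 mg = 750 mg.
juxtalukast: ≥ 85 mL/min → 100% of 400 mg = 400 mg.
Total = 750 + 400 = 1150 mg.

1150 mg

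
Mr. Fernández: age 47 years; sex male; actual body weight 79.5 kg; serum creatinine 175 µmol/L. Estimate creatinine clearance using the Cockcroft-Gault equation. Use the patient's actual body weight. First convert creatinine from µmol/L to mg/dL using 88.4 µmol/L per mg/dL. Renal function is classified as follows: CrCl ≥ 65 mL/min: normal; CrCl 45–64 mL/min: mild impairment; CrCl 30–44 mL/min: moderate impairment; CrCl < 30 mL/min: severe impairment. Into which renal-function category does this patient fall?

mild impairment

SCr = 175 / 88.4 = 1.98 mg/dL
CrCl = (140 − 47) × 79.5 / (72 × 1.98) = 7393.5 / 142.56 ≈ 51.9 mL/min
52 mL/min falls in the 'mild impairment' range.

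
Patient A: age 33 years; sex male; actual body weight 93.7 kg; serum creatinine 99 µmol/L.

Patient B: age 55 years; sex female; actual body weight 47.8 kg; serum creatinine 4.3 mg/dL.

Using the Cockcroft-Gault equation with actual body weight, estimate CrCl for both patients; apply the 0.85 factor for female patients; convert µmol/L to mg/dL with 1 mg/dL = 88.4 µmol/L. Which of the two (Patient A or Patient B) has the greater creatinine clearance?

Patient A: SCr = 99 / 88.4 = 1.12 mg/dL
Patient A: CrCl = (140 − 33) × 93.7 / (72 × 1.12) = 10025.9 / 80.64 ≈ 124.3 mL/min
Patient B: CrCl = (140 − 55) × 47.8 / (72 × 4.3) × 0.85 = 4063.0 / 309.60 × 0.85 ≈ 11.2 mL/min
124.3 vs 11.2 mL/min → Patient A is higher.

Patient A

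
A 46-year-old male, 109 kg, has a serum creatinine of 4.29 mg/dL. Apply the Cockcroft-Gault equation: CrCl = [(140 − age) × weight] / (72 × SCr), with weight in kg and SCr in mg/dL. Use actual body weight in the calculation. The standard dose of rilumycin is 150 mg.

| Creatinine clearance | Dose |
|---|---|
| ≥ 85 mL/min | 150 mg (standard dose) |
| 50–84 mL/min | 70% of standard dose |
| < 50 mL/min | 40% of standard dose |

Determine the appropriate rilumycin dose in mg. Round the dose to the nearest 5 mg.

CrCl = (140 − 46) × 109 / (72 × 4.29) = 10246.0 / 308.88 ≈ 33.2 mL/min
CrCl ≈ 33 mL/min → bracket < 50 mL/min.
40% of 150 mg = 60 mg

60 mg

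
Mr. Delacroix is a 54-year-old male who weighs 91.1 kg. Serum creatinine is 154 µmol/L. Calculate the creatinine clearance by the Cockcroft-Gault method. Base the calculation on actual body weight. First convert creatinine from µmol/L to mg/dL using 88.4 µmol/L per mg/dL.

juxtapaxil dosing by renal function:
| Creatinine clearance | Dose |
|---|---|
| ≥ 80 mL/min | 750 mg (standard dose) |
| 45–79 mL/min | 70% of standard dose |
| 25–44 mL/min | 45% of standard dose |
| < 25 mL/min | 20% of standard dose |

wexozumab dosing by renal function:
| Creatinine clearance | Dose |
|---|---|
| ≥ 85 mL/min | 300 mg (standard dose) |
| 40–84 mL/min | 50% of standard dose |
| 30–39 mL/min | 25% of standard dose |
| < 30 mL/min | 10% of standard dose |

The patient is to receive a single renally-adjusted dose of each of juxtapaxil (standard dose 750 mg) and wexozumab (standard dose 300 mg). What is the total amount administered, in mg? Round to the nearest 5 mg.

SCr = 154 / 88.4 = 1.742 mg/dL
CrCl = (140 − 54) × 91.1 / (72 × 1.742) = 7834.6 / 125.42 ≈ 62.5 mL/min
CrCl ≈ 62 mL/min.
juxtapaxil: 45–79 mL/min → 70% of 750 mg = 525 mg.
wexozumab: 40–84 mL/min → 50% of 300 mg = 150 mg.
Total = 525 + 150 = 675 mg.

675 mg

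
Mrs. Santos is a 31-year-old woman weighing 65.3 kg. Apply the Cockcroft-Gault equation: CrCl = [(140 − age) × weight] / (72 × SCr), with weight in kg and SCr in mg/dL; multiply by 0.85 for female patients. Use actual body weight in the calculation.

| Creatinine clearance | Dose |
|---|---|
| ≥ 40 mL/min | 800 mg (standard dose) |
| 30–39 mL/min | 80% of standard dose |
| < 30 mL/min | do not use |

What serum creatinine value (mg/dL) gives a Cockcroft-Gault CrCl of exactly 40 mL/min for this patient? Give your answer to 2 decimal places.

2.10 mg/dL

Standard dose requires CrCl ≥ 40 mL/min.
Set (140 − 31) × 65.3 × 0.85 / (72 × SCr) = 40
SCr = (140 − 31) × 65.3 × 0.85 / (72 × 40) = 2.101 mg/dL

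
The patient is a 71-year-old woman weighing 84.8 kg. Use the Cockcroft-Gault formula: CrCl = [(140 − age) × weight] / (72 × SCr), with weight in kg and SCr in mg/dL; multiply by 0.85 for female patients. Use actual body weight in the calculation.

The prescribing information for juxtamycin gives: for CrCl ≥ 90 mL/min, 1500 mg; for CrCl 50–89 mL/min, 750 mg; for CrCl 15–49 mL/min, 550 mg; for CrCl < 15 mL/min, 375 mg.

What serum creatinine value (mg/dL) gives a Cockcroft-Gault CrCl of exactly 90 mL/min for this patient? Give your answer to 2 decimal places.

Standard dose requires CrCl ≥ 90 mL/min.
Set (140 − 71) × 84.8 × 0.85 / (72 × SCr) = 90
SCr = (140 − 71) × 84.8 × 0.85 / (72 × 90) = 0.768 mg/dL

0.77 mg/dL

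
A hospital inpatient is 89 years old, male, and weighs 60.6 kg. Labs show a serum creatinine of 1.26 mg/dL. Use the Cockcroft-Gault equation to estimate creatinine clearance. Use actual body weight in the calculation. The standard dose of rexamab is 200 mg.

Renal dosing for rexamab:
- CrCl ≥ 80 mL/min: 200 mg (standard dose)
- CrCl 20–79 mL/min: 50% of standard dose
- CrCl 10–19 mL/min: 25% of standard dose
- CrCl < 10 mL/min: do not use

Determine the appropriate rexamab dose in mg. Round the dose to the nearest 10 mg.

100 mg

CrCl = (140 − 89) × 60.6 / (72 × 1.26) = 3090.6 / 90.72 ≈ 34.1 mL/min
CrCl ≈ 34 mL/min → bracket 20–79 mL/min.
50% of 200 mg = 100 mg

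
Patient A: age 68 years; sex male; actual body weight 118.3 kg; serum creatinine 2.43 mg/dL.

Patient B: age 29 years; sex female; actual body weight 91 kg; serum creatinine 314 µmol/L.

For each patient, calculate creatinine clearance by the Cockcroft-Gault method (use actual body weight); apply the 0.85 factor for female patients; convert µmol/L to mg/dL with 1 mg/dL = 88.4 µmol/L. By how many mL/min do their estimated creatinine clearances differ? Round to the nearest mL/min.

15 mL/min

Patient A: CrCl = (140 − 68) × 118.3 / (72 × 2.43) = 8517.6 / 174.96 ≈ 48.7 mL/min
Patient B: SCr = 314 / 88.4 = 3.552 mg/dL
Patient B: CrCl = (140 − 29) × 91 / (72 × 3.552) × 0.85 = 10101.0 / 255.74 × 0.85 ≈ 33.6 mL/min
|48.7 − 33.6| = 15.1 mL/min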